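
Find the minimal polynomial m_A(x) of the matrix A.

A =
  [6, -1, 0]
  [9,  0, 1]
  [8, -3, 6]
x^3 - 12*x^2 + 48*x - 64

The characteristic polynomial is χ_A(x) = (x - 4)^3, so the eigenvalues are known. The minimal polynomial is
  m_A(x) = Π_λ (x − λ)^{k_λ}
where k_λ is the size of the *largest* Jordan block for λ (equivalently, the smallest k with (A − λI)^k v = 0 for every generalised eigenvector v of λ).

  λ = 4: largest Jordan block has size 3, contributing (x − 4)^3

So m_A(x) = (x - 4)^3 = x^3 - 12*x^2 + 48*x - 64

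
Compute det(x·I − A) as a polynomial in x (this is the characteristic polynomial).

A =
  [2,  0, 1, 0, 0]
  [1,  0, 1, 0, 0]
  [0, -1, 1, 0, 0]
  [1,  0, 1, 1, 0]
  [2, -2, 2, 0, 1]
x^5 - 5*x^4 + 10*x^3 - 10*x^2 + 5*x - 1

Expanding det(x·I − A) (e.g. by cofactor expansion or by noting that A is similar to its Jordan form J, which has the same characteristic polynomial as A) gives
  χ_A(x) = x^5 - 5*x^4 + 10*x^3 - 10*x^2 + 5*x - 1
which factors as (x - 1)^5. The eigenvalues (with algebraic multiplicities) are λ = 1 with multiplicity 5.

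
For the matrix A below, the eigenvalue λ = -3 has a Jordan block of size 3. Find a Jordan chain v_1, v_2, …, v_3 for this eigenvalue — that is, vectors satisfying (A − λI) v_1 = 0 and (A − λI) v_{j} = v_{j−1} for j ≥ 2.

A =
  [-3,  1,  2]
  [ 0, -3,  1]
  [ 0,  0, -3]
A Jordan chain for λ = -3 of length 3:
v_1 = (1, 0, 0)ᵀ
v_2 = (2, 1, 0)ᵀ
v_3 = (0, 0, 1)ᵀ

Let N = A − (-3)·I. We want v_3 with N^3 v_3 = 0 but N^2 v_3 ≠ 0; then v_{j-1} := N · v_j for j = 3, …, 2.

Pick v_3 = (0, 0, 1)ᵀ.
Then v_2 = N · v_3 = (2, 1, 0)ᵀ.
Then v_1 = N · v_2 = (1, 0, 0)ᵀ.

Sanity check: (A − (-3)·I) v_1 = (0, 0, 0)ᵀ = 0. ✓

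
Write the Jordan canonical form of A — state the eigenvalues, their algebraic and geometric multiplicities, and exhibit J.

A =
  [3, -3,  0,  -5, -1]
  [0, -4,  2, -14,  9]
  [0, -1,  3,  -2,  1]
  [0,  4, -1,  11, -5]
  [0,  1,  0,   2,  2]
J_3(3) ⊕ J_2(3)

The characteristic polynomial is
  det(x·I − A) = x^5 - 15*x^4 + 90*x^3 - 270*x^2 + 405*x - 243 = (x - 3)^5

Eigenvalues and multiplicities (the geometric multiplicity of λ is n − rank(A − λI), which equals the number of Jordan blocks for λ):
  λ = 3: algebraic multiplicity = 5, geometric multiplicity = 2

Determining the block sizes for each eigenvalue:
  λ = 3: with am = 5 and gm = 2, the partition is not yet determined (e.g. several partitions of 5 into 2 parts exist). Let N = A − (3)·I. Computing rank(N^1) = 3, rank(N^2) = 1, rank(N^3) = 0; the number of blocks of size ≥ j is rank(N^{j−1}) − rank(N^j), giving [2, 2, 1]. So we have 1 block(s) of size 3, 1 block(s) of size 2 → block sizes [3, 2]

Assembling the blocks gives a Jordan form
J =
  [3, 1, 0, 0, 0]
  [0, 3, 1, 0, 0]
  [0, 0, 3, 0, 0]
  [0, 0, 0, 3, 1]
  [0, 0, 0, 0, 3]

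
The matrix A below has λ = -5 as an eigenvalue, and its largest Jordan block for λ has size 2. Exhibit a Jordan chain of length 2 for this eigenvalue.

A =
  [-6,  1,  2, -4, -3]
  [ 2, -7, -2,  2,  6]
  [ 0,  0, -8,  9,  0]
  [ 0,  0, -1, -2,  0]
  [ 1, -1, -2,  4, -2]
A Jordan chain for λ = -5 of length 2:
v_1 = (-1, 2, 0, 0, 1)ᵀ
v_2 = (1, 0, 0, 0, 0)ᵀ

Let N = A − (-5)·I. We want v_2 with N^2 v_2 = 0 but N^1 v_2 ≠ 0; then v_{j-1} := N · v_j for j = 2, …, 2.

Pick v_2 = (1, 0, 0, 0, 0)ᵀ.
Then v_1 = N · v_2 = (-1, 2, 0, 0, 1)ᵀ.

Sanity check: (A − (-5)·I) v_1 = (0, 0, 0, 0, 0)ᵀ = 0. ✓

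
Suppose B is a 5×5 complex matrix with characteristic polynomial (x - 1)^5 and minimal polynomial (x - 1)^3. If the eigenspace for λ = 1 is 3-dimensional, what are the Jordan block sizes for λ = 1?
Block sizes for λ = 1: [3, 1, 1]

Step 1 — from the characteristic polynomial, algebraic multiplicity of λ = 1 is 5. From dim ker(B − (1)·I) = 3, there are exactly 3 Jordan blocks for λ = 1.
Step 2 — from the minimal polynomial, the factor (x − 1)^3 tells us the largest block for λ = 1 has size 3.
Step 3 — with total size 5, 3 blocks, and largest block 3, the block sizes (in nonincreasing order) are [3, 1, 1].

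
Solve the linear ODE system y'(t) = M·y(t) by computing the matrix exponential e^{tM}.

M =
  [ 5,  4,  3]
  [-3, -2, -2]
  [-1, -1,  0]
e^{tM} =
  [t^2*exp(t)/2 + 4*t*exp(t) + exp(t), t^2*exp(t)/2 + 4*t*exp(t), t^2*exp(t)/2 + 3*t*exp(t)]
  [-t^2*exp(t)/2 - 3*t*exp(t), -t^2*exp(t)/2 - 3*t*exp(t) + exp(t), -t^2*exp(t)/2 - 2*t*exp(t)]
  [-t*exp(t), -t*exp(t), -t*exp(t) + exp(t)]

Strategy: write M = P · J · P⁻¹ where J is a Jordan canonical form, so e^{tM} = P · e^{tJ} · P⁻¹, and e^{tJ} can be computed block-by-block.

M has Jordan form
J =
  [1, 1, 0]
  [0, 1, 1]
  [0, 0, 1]
(up to reordering of blocks).

Per-block formulas:
  For a 3×3 Jordan block J_3(1): exp(t · J_3(1)) = e^(1t)·(I + t·N + (t^2/2)·N^2), where N is the 3×3 nilpotent shift.

After assembling e^{tJ} and conjugating by P, we get:

e^{tM} =
  [t^2*exp(t)/2 + 4*t*exp(t) + exp(t), t^2*exp(t)/2 + 4*t*exp(t), t^2*exp(t)/2 + 3*t*exp(t)]
  [-t^2*exp(t)/2 - 3*t*exp(t), -t^2*exp(t)/2 - 3*t*exp(t) + exp(t), -t^2*exp(t)/2 - 2*t*exp(t)]
  [-t*exp(t), -t*exp(t), -t*exp(t) + exp(t)]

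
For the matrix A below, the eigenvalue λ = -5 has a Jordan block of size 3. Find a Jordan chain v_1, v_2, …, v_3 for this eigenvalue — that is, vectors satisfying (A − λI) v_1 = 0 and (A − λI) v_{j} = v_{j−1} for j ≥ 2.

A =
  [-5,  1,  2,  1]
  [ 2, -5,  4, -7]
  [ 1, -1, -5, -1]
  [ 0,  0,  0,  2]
A Jordan chain for λ = -5 of length 3:
v_1 = (4, 4, -2, 0)ᵀ
v_2 = (0, 2, 1, 0)ᵀ
v_3 = (1, 0, 0, 0)ᵀ

Let N = A − (-5)·I. We want v_3 with N^3 v_3 = 0 but N^2 v_3 ≠ 0; then v_{j-1} := N · v_j for j = 3, …, 2.

Pick v_3 = (1, 0, 0, 0)ᵀ.
Then v_2 = N · v_3 = (0, 2, 1, 0)ᵀ.
Then v_1 = N · v_2 = (4, 4, -2, 0)ᵀ.

Sanity check: (A − (-5)·I) v_1 = (0, 0, 0, 0)ᵀ = 0. ✓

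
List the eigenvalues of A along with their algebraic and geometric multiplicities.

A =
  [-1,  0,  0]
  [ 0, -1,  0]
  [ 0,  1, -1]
λ = -1: alg = 3, geom = 2

Step 1 — factor the characteristic polynomial to read off the algebraic multiplicities:
  χ_A(x) = (x + 1)^3

Step 2 — compute geometric multiplicities via the rank-nullity identity g(λ) = n − rank(A − λI):
  rank(A − (-1)·I) = 1, so dim ker(A − (-1)·I) = n − 1 = 2

Summary:
  λ = -1: algebraic multiplicity = 3, geometric multiplicity = 2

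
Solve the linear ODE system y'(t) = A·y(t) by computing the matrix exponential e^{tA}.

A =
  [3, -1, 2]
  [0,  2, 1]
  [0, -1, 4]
e^{tA} =
  [exp(3*t), -t^2*exp(3*t)/2 - t*exp(3*t), t^2*exp(3*t)/2 + 2*t*exp(3*t)]
  [0, -t*exp(3*t) + exp(3*t), t*exp(3*t)]
  [0, -t*exp(3*t), t*exp(3*t) + exp(3*t)]

Strategy: write A = P · J · P⁻¹ where J is a Jordan canonical form, so e^{tA} = P · e^{tJ} · P⁻¹, and e^{tJ} can be computed block-by-block.

A has Jordan form
J =
  [3, 1, 0]
  [0, 3, 1]
  [0, 0, 3]
(up to reordering of blocks).

Per-block formulas:
  For a 3×3 Jordan block J_3(3): exp(t · J_3(3)) = e^(3t)·(I + t·N + (t^2/2)·N^2), where N is the 3×3 nilpotent shift.

After assembling e^{tJ} and conjugating by P, we get:

e^{tA} =
  [exp(3*t), -t^2*exp(3*t)/2 - t*exp(3*t), t^2*exp(3*t)/2 + 2*t*exp(3*t)]
  [0, -t*exp(3*t) + exp(3*t), t*exp(3*t)]
  [0, -t*exp(3*t), t*exp(3*t) + exp(3*t)]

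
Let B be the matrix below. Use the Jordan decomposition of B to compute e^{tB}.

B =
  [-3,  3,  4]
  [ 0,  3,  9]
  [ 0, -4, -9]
e^{tB} =
  [exp(-3*t), t^2*exp(-3*t) + 3*t*exp(-3*t), 3*t^2*exp(-3*t)/2 + 4*t*exp(-3*t)]
  [0, 6*t*exp(-3*t) + exp(-3*t), 9*t*exp(-3*t)]
  [0, -4*t*exp(-3*t), -6*t*exp(-3*t) + exp(-3*t)]

Strategy: write B = P · J · P⁻¹ where J is a Jordan canonical form, so e^{tB} = P · e^{tJ} · P⁻¹, and e^{tJ} can be computed block-by-block.

B has Jordan form
J =
  [-3,  1,  0]
  [ 0, -3,  1]
  [ 0,  0, -3]
(up to reordering of blocks).

Per-block formulas:
  For a 3×3 Jordan block J_3(-3): exp(t · J_3(-3)) = e^(-3t)·(I + t·N + (t^2/2)·N^2), where N is the 3×3 nilpotent shift.

After assembling e^{tJ} and conjugating by P, we get:

e^{tB} =
  [exp(-3*t), t^2*exp(-3*t) + 3*t*exp(-3*t), 3*t^2*exp(-3*t)/2 + 4*t*exp(-3*t)]
  [0, 6*t*exp(-3*t) + exp(-3*t), 9*t*exp(-3*t)]
  [0, -4*t*exp(-3*t), -6*t*exp(-3*t) + exp(-3*t)]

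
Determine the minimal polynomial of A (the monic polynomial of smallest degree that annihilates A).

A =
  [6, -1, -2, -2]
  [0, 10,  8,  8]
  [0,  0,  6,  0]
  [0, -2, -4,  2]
x^2 - 12*x + 36

The characteristic polynomial is χ_A(x) = (x - 6)^4, so the eigenvalues are known. The minimal polynomial is
  m_A(x) = Π_λ (x − λ)^{k_λ}
where k_λ is the size of the *largest* Jordan block for λ (equivalently, the smallest k with (A − λI)^k v = 0 for every generalised eigenvector v of λ).

  λ = 6: largest Jordan block has size 2, contributing (x − 6)^2

So m_A(x) = (x - 6)^2 = x^2 - 12*x + 36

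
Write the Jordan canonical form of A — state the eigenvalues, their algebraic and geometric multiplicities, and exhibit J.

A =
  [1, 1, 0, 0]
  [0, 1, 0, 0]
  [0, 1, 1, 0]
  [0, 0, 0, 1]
J_2(1) ⊕ J_1(1) ⊕ J_1(1)

The characteristic polynomial is
  det(x·I − A) = x^4 - 4*x^3 + 6*x^2 - 4*x + 1 = (x - 1)^4

Eigenvalues and multiplicities (the geometric multiplicity of λ is n − rank(A − λI), which equals the number of Jordan blocks for λ):
  λ = 1: algebraic multiplicity = 4, geometric multiplicity = 3

Determining the block sizes for each eigenvalue:
  λ = 1: 3 blocks summing to 4 forces exactly one block of size 2 and the rest size 1 → block sizes [2, 1, 1]

Assembling the blocks gives a Jordan form
J =
  [1, 1, 0, 0]
  [0, 1, 0, 0]
  [0, 0, 1, 0]
  [0, 0, 0, 1]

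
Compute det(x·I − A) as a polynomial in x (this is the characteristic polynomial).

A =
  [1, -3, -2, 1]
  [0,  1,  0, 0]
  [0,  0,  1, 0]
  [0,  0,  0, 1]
x^4 - 4*x^3 + 6*x^2 - 4*x + 1

Expanding det(x·I − A) (e.g. by cofactor expansion or by noting that A is similar to its Jordan form J, which has the same characteristic polynomial as A) gives
  χ_A(x) = x^4 - 4*x^3 + 6*x^2 - 4*x + 1
which factors as (x - 1)^4. The eigenvalues (with algebraic multiplicities) are λ = 1 with multiplicity 4.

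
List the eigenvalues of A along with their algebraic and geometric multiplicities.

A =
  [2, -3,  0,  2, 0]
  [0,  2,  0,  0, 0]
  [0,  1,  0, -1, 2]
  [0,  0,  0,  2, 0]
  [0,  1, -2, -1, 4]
λ = 2: alg = 5, geom = 3

Step 1 — factor the characteristic polynomial to read off the algebraic multiplicities:
  χ_A(x) = (x - 2)^5

Step 2 — compute geometric multiplicities via the rank-nullity identity g(λ) = n − rank(A − λI):
  rank(A − (2)·I) = 2, so dim ker(A − (2)·I) = n − 2 = 3

Summary:
  λ = 2: algebraic multiplicity = 5, geometric multiplicity = 3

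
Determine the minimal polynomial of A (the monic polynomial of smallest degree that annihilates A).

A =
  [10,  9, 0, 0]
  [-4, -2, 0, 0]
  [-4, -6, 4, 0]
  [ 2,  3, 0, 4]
x^2 - 8*x + 16

The characteristic polynomial is χ_A(x) = (x - 4)^4, so the eigenvalues are known. The minimal polynomial is
  m_A(x) = Π_λ (x − λ)^{k_λ}
where k_λ is the size of the *largest* Jordan block for λ (equivalently, the smallest k with (A − λI)^k v = 0 for every generalised eigenvector v of λ).

  λ = 4: largest Jordan block has size 2, contributing (x − 4)^2

So m_A(x) = (x - 4)^2 = x^2 - 8*x + 16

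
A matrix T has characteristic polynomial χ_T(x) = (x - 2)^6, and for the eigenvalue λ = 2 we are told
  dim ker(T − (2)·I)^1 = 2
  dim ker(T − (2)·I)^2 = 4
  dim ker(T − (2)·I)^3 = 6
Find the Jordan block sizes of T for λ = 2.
Block sizes for λ = 2: [3, 3]

From the dimensions of kernels of powers, the number of Jordan blocks of size at least j is d_j − d_{j−1} where d_j = dim ker(N^j) (with d_0 = 0). Computing the differences gives [2, 2, 2].
The number of blocks of size exactly k is (#blocks of size ≥ k) − (#blocks of size ≥ k + 1), so the partition is: 2 block(s) of size 3.
In nonincreasing order the block sizes are [3, 3].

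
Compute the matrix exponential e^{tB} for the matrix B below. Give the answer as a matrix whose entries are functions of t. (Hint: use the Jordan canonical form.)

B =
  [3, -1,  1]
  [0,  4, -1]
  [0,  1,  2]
e^{tB} =
  [exp(3*t), -t*exp(3*t), t*exp(3*t)]
  [0, t*exp(3*t) + exp(3*t), -t*exp(3*t)]
  [0, t*exp(3*t), -t*exp(3*t) + exp(3*t)]

Strategy: write B = P · J · P⁻¹ where J is a Jordan canonical form, so e^{tB} = P · e^{tJ} · P⁻¹, and e^{tJ} can be computed block-by-block.

B has Jordan form
J =
  [3, 1, 0]
  [0, 3, 0]
  [0, 0, 3]
(up to reordering of blocks).

Per-block formulas:
  For a 1×1 block at λ = 3: exp(t · [3]) = [e^(3t)].
  For a 2×2 Jordan block J_2(3): exp(t · J_2(3)) = e^(3t)·(I + t·N), where N is the 2×2 nilpotent shift.

After assembling e^{tJ} and conjugating by P, we get:

e^{tB} =
  [exp(3*t), -t*exp(3*t), t*exp(3*t)]
  [0, t*exp(3*t) + exp(3*t), -t*exp(3*t)]
  [0, t*exp(3*t), -t*exp(3*t) + exp(3*t)]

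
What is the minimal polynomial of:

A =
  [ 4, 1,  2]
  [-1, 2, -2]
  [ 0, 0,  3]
x^2 - 6*x + 9

The characteristic polynomial is χ_A(x) = (x - 3)^3, so the eigenvalues are known. The minimal polynomial is
  m_A(x) = Π_λ (x − λ)^{k_λ}
where k_λ is the size of the *largest* Jordan block for λ (equivalently, the smallest k with (A − λI)^k v = 0 for every generalised eigenvector v of λ).

  λ = 3: largest Jordan block has size 2, contributing (x − 3)^2

So m_A(x) = (x - 3)^2 = x^2 - 6*x + 9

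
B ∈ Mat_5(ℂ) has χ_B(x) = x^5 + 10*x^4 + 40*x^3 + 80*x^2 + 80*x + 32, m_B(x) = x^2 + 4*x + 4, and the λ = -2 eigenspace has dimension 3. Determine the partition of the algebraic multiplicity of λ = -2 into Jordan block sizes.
Block sizes for λ = -2: [2, 2, 1]

Step 1 — from the characteristic polynomial, algebraic multiplicity of λ = -2 is 5. From dim ker(B − (-2)·I) = 3, there are exactly 3 Jordan blocks for λ = -2.
Step 2 — from the minimal polynomial, the factor (x + 2)^2 tells us the largest block for λ = -2 has size 2.
Step 3 — with total size 5, 3 blocks, and largest block 2, the block sizes (in nonincreasing order) are [2, 2, 1].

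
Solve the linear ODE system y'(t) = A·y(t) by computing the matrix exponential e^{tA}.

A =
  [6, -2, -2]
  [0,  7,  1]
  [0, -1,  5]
e^{tA} =
  [exp(6*t), -2*t*exp(6*t), -2*t*exp(6*t)]
  [0, t*exp(6*t) + exp(6*t), t*exp(6*t)]
  [0, -t*exp(6*t), -t*exp(6*t) + exp(6*t)]

Strategy: write A = P · J · P⁻¹ where J is a Jordan canonical form, so e^{tA} = P · e^{tJ} · P⁻¹, and e^{tJ} can be computed block-by-block.

A has Jordan form
J =
  [6, 1, 0]
  [0, 6, 0]
  [0, 0, 6]
(up to reordering of blocks).

Per-block formulas:
  For a 1×1 block at λ = 6: exp(t · [6]) = [e^(6t)].
  For a 2×2 Jordan block J_2(6): exp(t · J_2(6)) = e^(6t)·(I + t·N), where N is the 2×2 nilpotent shift.

After assembling e^{tJ} and conjugating by P, we get:

e^{tA} =
  [exp(6*t), -2*t*exp(6*t), -2*t*exp(6*t)]
  [0, t*exp(6*t) + exp(6*t), t*exp(6*t)]
  [0, -t*exp(6*t), -t*exp(6*t) + exp(6*t)]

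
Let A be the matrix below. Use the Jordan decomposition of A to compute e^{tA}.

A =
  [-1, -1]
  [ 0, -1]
e^{tA} =
  [exp(-t), -t*exp(-t)]
  [0, exp(-t)]

Strategy: write A = P · J · P⁻¹ where J is a Jordan canonical form, so e^{tA} = P · e^{tJ} · P⁻¹, and e^{tJ} can be computed block-by-block.

A has Jordan form
J =
  [-1,  1]
  [ 0, -1]
(up to reordering of blocks).

Per-block formulas:
  For a 2×2 Jordan block J_2(-1): exp(t · J_2(-1)) = e^(-1t)·(I + t·N), where N is the 2×2 nilpotent shift.

After assembling e^{tJ} and conjugating by P, we get:

e^{tA} =
  [exp(-t), -t*exp(-t)]
  [0, exp(-t)]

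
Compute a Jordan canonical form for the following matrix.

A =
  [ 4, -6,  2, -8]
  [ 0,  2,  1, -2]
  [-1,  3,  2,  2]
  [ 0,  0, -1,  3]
J_1(2) ⊕ J_3(3)

The characteristic polynomial is
  det(x·I − A) = x^4 - 11*x^3 + 45*x^2 - 81*x + 54 = (x - 3)^3*(x - 2)

Eigenvalues and multiplicities (the geometric multiplicity of λ is n − rank(A − λI), which equals the number of Jordan blocks for λ):
  λ = 2: algebraic multiplicity = 1, geometric multiplicity = 1
  λ = 3: algebraic multiplicity = 3, geometric multiplicity = 1

Determining the block sizes for each eigenvalue:
  λ = 2: one block (gm = 1), so the single block has size am = 1 → block sizes [1]
  λ = 3: one block (gm = 1), so the single block has size am = 3 → block sizes [3]

Assembling the blocks gives a Jordan form
J =
  [2, 0, 0, 0]
  [0, 3, 1, 0]
  [0, 0, 3, 1]
  [0, 0, 0, 3]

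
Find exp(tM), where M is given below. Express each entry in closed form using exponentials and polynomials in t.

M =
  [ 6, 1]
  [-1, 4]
e^{tM} =
  [t*exp(5*t) + exp(5*t), t*exp(5*t)]
  [-t*exp(5*t), -t*exp(5*t) + exp(5*t)]

Strategy: write M = P · J · P⁻¹ where J is a Jordan canonical form, so e^{tM} = P · e^{tJ} · P⁻¹, and e^{tJ} can be computed block-by-block.

M has Jordan form
J =
  [5, 1]
  [0, 5]
(up to reordering of blocks).

Per-block formulas:
  For a 2×2 Jordan block J_2(5): exp(t · J_2(5)) = e^(5t)·(I + t·N), where N is the 2×2 nilpotent shift.

After assembling e^{tJ} and conjugating by P, we get:

e^{tM} =
  [t*exp(5*t) + exp(5*t), t*exp(5*t)]
  [-t*exp(5*t), -t*exp(5*t) + exp(5*t)]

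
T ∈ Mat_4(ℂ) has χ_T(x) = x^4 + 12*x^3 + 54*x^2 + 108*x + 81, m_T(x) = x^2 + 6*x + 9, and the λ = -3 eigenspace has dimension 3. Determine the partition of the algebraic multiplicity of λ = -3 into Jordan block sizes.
Block sizes for λ = -3: [2, 1, 1]

Step 1 — from the characteristic polynomial, algebraic multiplicity of λ = -3 is 4. From dim ker(T − (-3)·I) = 3, there are exactly 3 Jordan blocks for λ = -3.
Step 2 — from the minimal polynomial, the factor (x + 3)^2 tells us the largest block for λ = -3 has size 2.
Step 3 — with total size 4, 3 blocks, and largest block 2, the block sizes (in nonincreasing order) are [2, 1, 1].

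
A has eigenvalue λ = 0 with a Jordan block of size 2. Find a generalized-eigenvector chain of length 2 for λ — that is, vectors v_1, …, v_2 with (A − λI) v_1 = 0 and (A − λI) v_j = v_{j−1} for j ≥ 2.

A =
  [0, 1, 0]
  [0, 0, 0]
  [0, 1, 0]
A Jordan chain for λ = 0 of length 2:
v_1 = (1, 0, 1)ᵀ
v_2 = (0, 1, 0)ᵀ

Let N = A − (0)·I. We want v_2 with N^2 v_2 = 0 but N^1 v_2 ≠ 0; then v_{j-1} := N · v_j for j = 2, …, 2.

Pick v_2 = (0, 1, 0)ᵀ.
Then v_1 = N · v_2 = (1, 0, 1)ᵀ.

Sanity check: (A − (0)·I) v_1 = (0, 0, 0)ᵀ = 0. ✓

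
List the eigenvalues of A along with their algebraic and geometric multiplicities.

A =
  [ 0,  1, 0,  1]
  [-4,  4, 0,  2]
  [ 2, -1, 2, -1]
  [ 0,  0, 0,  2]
λ = 2: alg = 4, geom = 3

Step 1 — factor the characteristic polynomial to read off the algebraic multiplicities:
  χ_A(x) = (x - 2)^4

Step 2 — compute geometric multiplicities via the rank-nullity identity g(λ) = n − rank(A − λI):
  rank(A − (2)·I) = 1, so dim ker(A − (2)·I) = n − 1 = 3

Summary:
  λ = 2: algebraic multiplicity = 4, geometric multiplicity = 3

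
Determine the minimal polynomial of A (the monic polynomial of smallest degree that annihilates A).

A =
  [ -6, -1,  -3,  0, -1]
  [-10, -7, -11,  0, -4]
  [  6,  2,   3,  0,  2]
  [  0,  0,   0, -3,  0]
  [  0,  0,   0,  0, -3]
x^3 + 10*x^2 + 33*x + 36

The characteristic polynomial is χ_A(x) = (x + 3)^4*(x + 4), so the eigenvalues are known. The minimal polynomial is
  m_A(x) = Π_λ (x − λ)^{k_λ}
where k_λ is the size of the *largest* Jordan block for λ (equivalently, the smallest k with (A − λI)^k v = 0 for every generalised eigenvector v of λ).

  λ = -4: largest Jordan block has size 1, contributing (x + 4)
  λ = -3: largest Jordan block has size 2, contributing (x + 3)^2

So m_A(x) = (x + 3)^2*(x + 4) = x^3 + 10*x^2 + 33*x + 36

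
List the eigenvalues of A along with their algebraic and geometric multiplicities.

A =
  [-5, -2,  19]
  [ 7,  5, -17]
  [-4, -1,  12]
λ = 4: alg = 3, geom = 1

Step 1 — factor the characteristic polynomial to read off the algebraic multiplicities:
  χ_A(x) = (x - 4)^3

Step 2 — compute geometric multiplicities via the rank-nullity identity g(λ) = n − rank(A − λI):
  rank(A − (4)·I) = 2, so dim ker(A − (4)·I) = n − 2 = 1

Summary:
  λ = 4: algebraic multiplicity = 3, geometric multiplicity = 1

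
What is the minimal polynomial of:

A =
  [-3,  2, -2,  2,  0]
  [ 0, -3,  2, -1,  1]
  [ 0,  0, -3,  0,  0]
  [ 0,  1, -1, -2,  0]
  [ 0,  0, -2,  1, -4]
x^3 + 9*x^2 + 27*x + 27

The characteristic polynomial is χ_A(x) = (x + 3)^5, so the eigenvalues are known. The minimal polynomial is
  m_A(x) = Π_λ (x − λ)^{k_λ}
where k_λ is the size of the *largest* Jordan block for λ (equivalently, the smallest k with (A − λI)^k v = 0 for every generalised eigenvector v of λ).

  λ = -3: largest Jordan block has size 3, contributing (x + 3)^3

So m_A(x) = (x + 3)^3 = x^3 + 9*x^2 + 27*x + 27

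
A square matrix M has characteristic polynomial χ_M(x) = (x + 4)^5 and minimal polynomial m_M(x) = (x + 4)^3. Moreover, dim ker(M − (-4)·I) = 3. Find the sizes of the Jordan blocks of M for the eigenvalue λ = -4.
Block sizes for λ = -4: [3, 1, 1]

Step 1 — from the characteristic polynomial, algebraic multiplicity of λ = -4 is 5. From dim ker(M − (-4)·I) = 3, there are exactly 3 Jordan blocks for λ = -4.
Step 2 — from the minimal polynomial, the factor (x + 4)^3 tells us the largest block for λ = -4 has size 3.
Step 3 — with total size 5, 3 blocks, and largest block 3, the block sizes (in nonincreasing order) are [3, 1, 1].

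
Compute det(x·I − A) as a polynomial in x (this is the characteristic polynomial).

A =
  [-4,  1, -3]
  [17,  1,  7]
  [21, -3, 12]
x^3 - 9*x^2 + 27*x - 27

Expanding det(x·I − A) (e.g. by cofactor expansion or by noting that A is similar to its Jordan form J, which has the same characteristic polynomial as A) gives
  χ_A(x) = x^3 - 9*x^2 + 27*x - 27
which factors as (x - 3)^3. The eigenvalues (with algebraic multiplicities) are λ = 3 with multiplicity 3.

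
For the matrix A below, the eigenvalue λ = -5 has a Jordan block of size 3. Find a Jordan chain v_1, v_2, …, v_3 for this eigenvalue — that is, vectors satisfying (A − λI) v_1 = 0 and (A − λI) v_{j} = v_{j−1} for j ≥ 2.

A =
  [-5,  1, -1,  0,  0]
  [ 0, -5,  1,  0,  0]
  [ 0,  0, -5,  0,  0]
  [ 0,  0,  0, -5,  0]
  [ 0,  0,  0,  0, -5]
A Jordan chain for λ = -5 of length 3:
v_1 = (1, 0, 0, 0, 0)ᵀ
v_2 = (-1, 1, 0, 0, 0)ᵀ
v_3 = (0, 0, 1, 0, 0)ᵀ

Let N = A − (-5)·I. We want v_3 with N^3 v_3 = 0 but N^2 v_3 ≠ 0; then v_{j-1} := N · v_j for j = 3, …, 2.

Pick v_3 = (0, 0, 1, 0, 0)ᵀ.
Then v_2 = N · v_3 = (-1, 1, 0, 0, 0)ᵀ.
Then v_1 = N · v_2 = (1, 0, 0, 0, 0)ᵀ.

Sanity check: (A − (-5)·I) v_1 = (0, 0, 0, 0, 0)ᵀ = 0. ✓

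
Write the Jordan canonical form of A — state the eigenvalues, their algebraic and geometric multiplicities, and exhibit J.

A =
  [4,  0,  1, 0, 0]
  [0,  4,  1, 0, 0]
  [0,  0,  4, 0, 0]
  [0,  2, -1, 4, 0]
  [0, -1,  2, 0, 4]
J_3(4) ⊕ J_1(4) ⊕ J_1(4)

The characteristic polynomial is
  det(x·I − A) = x^5 - 20*x^4 + 160*x^3 - 640*x^2 + 1280*x - 1024 = (x - 4)^5

Eigenvalues and multiplicities (the geometric multiplicity of λ is n − rank(A − λI), which equals the number of Jordan blocks for λ):
  λ = 4: algebraic multiplicity = 5, geometric multiplicity = 3

Determining the block sizes for each eigenvalue:
  λ = 4: with am = 5 and gm = 3, the partition is not yet determined (e.g. several partitions of 5 into 3 parts exist). Let N = A − (4)·I. Computing rank(N^1) = 2, rank(N^2) = 1, rank(N^3) = 0; the number of blocks of size ≥ j is rank(N^{j−1}) − rank(N^j), giving [3, 1, 1]. So we have 1 block(s) of size 3, 2 block(s) of size 1 → block sizes [3, 1, 1]

Assembling the blocks gives a Jordan form
J =
  [4, 1, 0, 0, 0]
  [0, 4, 1, 0, 0]
  [0, 0, 4, 0, 0]
  [0, 0, 0, 4, 0]
  [0, 0, 0, 0, 4]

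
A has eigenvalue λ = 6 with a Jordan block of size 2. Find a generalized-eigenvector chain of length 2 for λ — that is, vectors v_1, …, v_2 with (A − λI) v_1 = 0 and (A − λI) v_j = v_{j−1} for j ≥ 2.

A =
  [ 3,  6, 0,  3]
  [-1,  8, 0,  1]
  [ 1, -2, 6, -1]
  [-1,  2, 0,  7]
A Jordan chain for λ = 6 of length 2:
v_1 = (-3, -1, 1, -1)ᵀ
v_2 = (1, 0, 0, 0)ᵀ

Let N = A − (6)·I. We want v_2 with N^2 v_2 = 0 but N^1 v_2 ≠ 0; then v_{j-1} := N · v_j for j = 2, …, 2.

Pick v_2 = (1, 0, 0, 0)ᵀ.
Then v_1 = N · v_2 = (-3, -1, 1, -1)ᵀ.

Sanity check: (A − (6)·I) v_1 = (0, 0, 0, 0)ᵀ = 0. ✓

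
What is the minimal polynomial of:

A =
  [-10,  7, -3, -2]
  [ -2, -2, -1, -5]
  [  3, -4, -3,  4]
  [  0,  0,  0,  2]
x^4 + 13*x^3 + 45*x^2 - 25*x - 250

The characteristic polynomial is χ_A(x) = (x - 2)*(x + 5)^3, so the eigenvalues are known. The minimal polynomial is
  m_A(x) = Π_λ (x − λ)^{k_λ}
where k_λ is the size of the *largest* Jordan block for λ (equivalently, the smallest k with (A − λI)^k v = 0 for every generalised eigenvector v of λ).

  λ = -5: largest Jordan block has size 3, contributing (x + 5)^3
  λ = 2: largest Jordan block has size 1, contributing (x − 2)

So m_A(x) = (x - 2)*(x + 5)^3 = x^4 + 13*x^3 + 45*x^2 - 25*x - 250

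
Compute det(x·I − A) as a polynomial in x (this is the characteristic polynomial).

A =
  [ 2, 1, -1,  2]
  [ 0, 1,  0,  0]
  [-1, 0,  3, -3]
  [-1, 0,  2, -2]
x^4 - 4*x^3 + 6*x^2 - 4*x + 1

Expanding det(x·I − A) (e.g. by cofactor expansion or by noting that A is similar to its Jordan form J, which has the same characteristic polynomial as A) gives
  χ_A(x) = x^4 - 4*x^3 + 6*x^2 - 4*x + 1
which factors as (x - 1)^4. The eigenvalues (with algebraic multiplicities) are λ = 1 with multiplicity 4.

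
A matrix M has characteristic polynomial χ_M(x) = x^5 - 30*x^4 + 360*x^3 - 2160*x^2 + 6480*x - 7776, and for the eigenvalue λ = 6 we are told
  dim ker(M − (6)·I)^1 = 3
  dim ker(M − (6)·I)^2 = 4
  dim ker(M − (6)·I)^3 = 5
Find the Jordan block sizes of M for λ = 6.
Block sizes for λ = 6: [3, 1, 1]

From the dimensions of kernels of powers, the number of Jordan blocks of size at least j is d_j − d_{j−1} where d_j = dim ker(N^j) (with d_0 = 0). Computing the differences gives [3, 1, 1].
The number of blocks of size exactly k is (#blocks of size ≥ k) − (#blocks of size ≥ k + 1), so the partition is: 2 block(s) of size 1, 1 block(s) of size 3.
In nonincreasing order the block sizes are [3, 1, 1].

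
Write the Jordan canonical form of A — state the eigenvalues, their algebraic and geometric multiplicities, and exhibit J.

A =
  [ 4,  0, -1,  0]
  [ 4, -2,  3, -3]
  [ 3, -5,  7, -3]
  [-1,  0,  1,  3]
J_3(3) ⊕ J_1(3)

The characteristic polynomial is
  det(x·I − A) = x^4 - 12*x^3 + 54*x^2 - 108*x + 81 = (x - 3)^4

Eigenvalues and multiplicities (the geometric multiplicity of λ is n − rank(A − λI), which equals the number of Jordan blocks for λ):
  λ = 3: algebraic multiplicity = 4, geometric multiplicity = 2

Determining the block sizes for each eigenvalue:
  λ = 3: with am = 4 and gm = 2, the partition is not yet determined (e.g. several partitions of 4 into 2 parts exist). Let N = A − (3)·I. Computing rank(N^1) = 2, rank(N^2) = 1, rank(N^3) = 0; the number of blocks of size ≥ j is rank(N^{j−1}) − rank(N^j), giving [2, 1, 1]. So we have 1 block(s) of size 3, 1 block(s) of size 1 → block sizes [3, 1]

Assembling the blocks gives a Jordan form
J =
  [3, 1, 0, 0]
  [0, 3, 1, 0]
  [0, 0, 3, 0]
  [0, 0, 0, 3]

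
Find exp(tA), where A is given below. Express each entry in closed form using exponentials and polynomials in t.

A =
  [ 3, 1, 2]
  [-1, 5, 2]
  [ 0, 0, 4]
e^{tA} =
  [-t*exp(4*t) + exp(4*t), t*exp(4*t), 2*t*exp(4*t)]
  [-t*exp(4*t), t*exp(4*t) + exp(4*t), 2*t*exp(4*t)]
  [0, 0, exp(4*t)]

Strategy: write A = P · J · P⁻¹ where J is a Jordan canonical form, so e^{tA} = P · e^{tJ} · P⁻¹, and e^{tJ} can be computed block-by-block.

A has Jordan form
J =
  [4, 1, 0]
  [0, 4, 0]
  [0, 0, 4]
(up to reordering of blocks).

Per-block formulas:
  For a 1×1 block at λ = 4: exp(t · [4]) = [e^(4t)].
  For a 2×2 Jordan block J_2(4): exp(t · J_2(4)) = e^(4t)·(I + t·N), where N is the 2×2 nilpotent shift.

After assembling e^{tJ} and conjugating by P, we get:

e^{tA} =
  [-t*exp(4*t) + exp(4*t), t*exp(4*t), 2*t*exp(4*t)]
  [-t*exp(4*t), t*exp(4*t) + exp(4*t), 2*t*exp(4*t)]
  [0, 0, exp(4*t)]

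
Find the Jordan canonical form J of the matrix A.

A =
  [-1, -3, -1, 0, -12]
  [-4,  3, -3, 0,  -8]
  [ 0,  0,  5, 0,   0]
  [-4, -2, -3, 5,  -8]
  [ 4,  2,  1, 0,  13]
J_3(5) ⊕ J_1(5) ⊕ J_1(5)

The characteristic polynomial is
  det(x·I − A) = x^5 - 25*x^4 + 250*x^3 - 1250*x^2 + 3125*x - 3125 = (x - 5)^5

Eigenvalues and multiplicities (the geometric multiplicity of λ is n − rank(A − λI), which equals the number of Jordan blocks for λ):
  λ = 5: algebraic multiplicity = 5, geometric multiplicity = 3

Determining the block sizes for each eigenvalue:
  λ = 5: with am = 5 and gm = 3, the partition is not yet determined (e.g. several partitions of 5 into 3 parts exist). Let N = A − (5)·I. Computing rank(N^1) = 2, rank(N^2) = 1, rank(N^3) = 0; the number of blocks of size ≥ j is rank(N^{j−1}) − rank(N^j), giving [3, 1, 1]. So we have 1 block(s) of size 3, 2 block(s) of size 1 → block sizes [3, 1, 1]

Assembling the blocks gives a Jordan form
J =
  [5, 1, 0, 0, 0]
  [0, 5, 1, 0, 0]
  [0, 0, 5, 0, 0]
  [0, 0, 0, 5, 0]
  [0, 0, 0, 0, 5]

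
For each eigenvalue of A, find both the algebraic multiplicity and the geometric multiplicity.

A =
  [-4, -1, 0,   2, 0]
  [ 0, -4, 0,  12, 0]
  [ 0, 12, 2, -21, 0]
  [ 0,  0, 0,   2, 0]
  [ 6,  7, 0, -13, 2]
λ = -4: alg = 2, geom = 1; λ = 2: alg = 3, geom = 2

Step 1 — factor the characteristic polynomial to read off the algebraic multiplicities:
  χ_A(x) = (x - 2)^3*(x + 4)^2

Step 2 — compute geometric multiplicities via the rank-nullity identity g(λ) = n − rank(A − λI):
  rank(A − (-4)·I) = 4, so dim ker(A − (-4)·I) = n − 4 = 1
  rank(A − (2)·I) = 3, so dim ker(A − (2)·I) = n − 3 = 2

Summary:
  λ = -4: algebraic multiplicity = 2, geometric multiplicity = 1
  λ = 2: algebraic multiplicity = 3, geometric multiplicity = 2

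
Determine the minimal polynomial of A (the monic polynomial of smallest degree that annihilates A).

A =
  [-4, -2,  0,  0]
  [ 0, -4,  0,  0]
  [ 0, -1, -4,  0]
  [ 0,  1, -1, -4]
x^3 + 12*x^2 + 48*x + 64

The characteristic polynomial is χ_A(x) = (x + 4)^4, so the eigenvalues are known. The minimal polynomial is
  m_A(x) = Π_λ (x − λ)^{k_λ}
where k_λ is the size of the *largest* Jordan block for λ (equivalently, the smallest k with (A − λI)^k v = 0 for every generalised eigenvector v of λ).

  λ = -4: largest Jordan block has size 3, contributing (x + 4)^3

So m_A(x) = (x + 4)^3 = x^3 + 12*x^2 + 48*x + 64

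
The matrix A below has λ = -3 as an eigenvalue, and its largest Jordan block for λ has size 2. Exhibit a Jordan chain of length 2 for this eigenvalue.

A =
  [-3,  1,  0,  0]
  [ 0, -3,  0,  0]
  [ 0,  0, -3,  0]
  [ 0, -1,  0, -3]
A Jordan chain for λ = -3 of length 2:
v_1 = (1, 0, 0, -1)ᵀ
v_2 = (0, 1, 0, 0)ᵀ

Let N = A − (-3)·I. We want v_2 with N^2 v_2 = 0 but N^1 v_2 ≠ 0; then v_{j-1} := N · v_j for j = 2, …, 2.

Pick v_2 = (0, 1, 0, 0)ᵀ.
Then v_1 = N · v_2 = (1, 0, 0, -1)ᵀ.

Sanity check: (A − (-3)·I) v_1 = (0, 0, 0, 0)ᵀ = 0. ✓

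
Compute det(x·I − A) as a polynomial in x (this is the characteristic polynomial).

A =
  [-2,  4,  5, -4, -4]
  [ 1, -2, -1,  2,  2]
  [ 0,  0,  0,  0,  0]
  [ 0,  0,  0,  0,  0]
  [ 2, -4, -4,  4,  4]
x^5

Expanding det(x·I − A) (e.g. by cofactor expansion or by noting that A is similar to its Jordan form J, which has the same characteristic polynomial as A) gives
  χ_A(x) = x^5
which factors as x^5. The eigenvalues (with algebraic multiplicities) are λ = 0 with multiplicity 5.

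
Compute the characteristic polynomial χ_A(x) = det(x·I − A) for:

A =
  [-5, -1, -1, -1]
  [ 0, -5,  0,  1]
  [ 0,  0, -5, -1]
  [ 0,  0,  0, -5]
x^4 + 20*x^3 + 150*x^2 + 500*x + 625

Expanding det(x·I − A) (e.g. by cofactor expansion or by noting that A is similar to its Jordan form J, which has the same characteristic polynomial as A) gives
  χ_A(x) = x^4 + 20*x^3 + 150*x^2 + 500*x + 625
which factors as (x + 5)^4. The eigenvalues (with algebraic multiplicities) are λ = -5 with multiplicity 4.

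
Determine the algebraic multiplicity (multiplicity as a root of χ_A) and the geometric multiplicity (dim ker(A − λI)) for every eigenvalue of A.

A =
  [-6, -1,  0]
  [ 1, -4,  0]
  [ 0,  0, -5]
λ = -5: alg = 3, geom = 2

Step 1 — factor the characteristic polynomial to read off the algebraic multiplicities:
  χ_A(x) = (x + 5)^3

Step 2 — compute geometric multiplicities via the rank-nullity identity g(λ) = n − rank(A − λI):
  rank(A − (-5)·I) = 1, so dim ker(A − (-5)·I) = n − 1 = 2

Summary:
  λ = -5: algebraic multiplicity = 3, geometric multiplicity = 2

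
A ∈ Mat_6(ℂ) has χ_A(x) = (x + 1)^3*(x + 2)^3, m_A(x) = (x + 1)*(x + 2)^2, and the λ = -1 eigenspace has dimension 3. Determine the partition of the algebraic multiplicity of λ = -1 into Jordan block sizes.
Block sizes for λ = -1: [1, 1, 1]

Step 1 — from the characteristic polynomial, algebraic multiplicity of λ = -1 is 3. From dim ker(A − (-1)·I) = 3, there are exactly 3 Jordan blocks for λ = -1.
Step 2 — from the minimal polynomial, the factor (x + 1) tells us the largest block for λ = -1 has size 1.
Step 3 — with total size 3, 3 blocks, and largest block 1, the block sizes (in nonincreasing order) are [1, 1, 1].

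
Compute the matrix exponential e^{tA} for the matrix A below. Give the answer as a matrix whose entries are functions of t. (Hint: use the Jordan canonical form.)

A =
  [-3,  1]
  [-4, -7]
e^{tA} =
  [2*t*exp(-5*t) + exp(-5*t), t*exp(-5*t)]
  [-4*t*exp(-5*t), -2*t*exp(-5*t) + exp(-5*t)]

Strategy: write A = P · J · P⁻¹ where J is a Jordan canonical form, so e^{tA} = P · e^{tJ} · P⁻¹, and e^{tJ} can be computed block-by-block.

A has Jordan form
J =
  [-5,  1]
  [ 0, -5]
(up to reordering of blocks).

Per-block formulas:
  For a 2×2 Jordan block J_2(-5): exp(t · J_2(-5)) = e^(-5t)·(I + t·N), where N is the 2×2 nilpotent shift.

After assembling e^{tJ} and conjugating by P, we get:

e^{tA} =
  [2*t*exp(-5*t) + exp(-5*t), t*exp(-5*t)]
  [-4*t*exp(-5*t), -2*t*exp(-5*t) + exp(-5*t)]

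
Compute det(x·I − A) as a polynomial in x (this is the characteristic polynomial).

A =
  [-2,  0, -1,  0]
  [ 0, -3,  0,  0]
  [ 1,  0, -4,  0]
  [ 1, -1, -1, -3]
x^4 + 12*x^3 + 54*x^2 + 108*x + 81

Expanding det(x·I − A) (e.g. by cofactor expansion or by noting that A is similar to its Jordan form J, which has the same characteristic polynomial as A) gives
  χ_A(x) = x^4 + 12*x^3 + 54*x^2 + 108*x + 81
which factors as (x + 3)^4. The eigenvalues (with algebraic multiplicities) are λ = -3 with multiplicity 4.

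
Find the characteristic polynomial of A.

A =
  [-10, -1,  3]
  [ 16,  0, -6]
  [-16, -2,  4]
x^3 + 6*x^2 + 12*x + 8

Expanding det(x·I − A) (e.g. by cofactor expansion or by noting that A is similar to its Jordan form J, which has the same characteristic polynomial as A) gives
  χ_A(x) = x^3 + 6*x^2 + 12*x + 8
which factors as (x + 2)^3. The eigenvalues (with algebraic multiplicities) are λ = -2 with multiplicity 3.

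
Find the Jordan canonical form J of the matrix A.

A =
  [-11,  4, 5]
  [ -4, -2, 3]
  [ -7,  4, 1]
J_3(-4)

The characteristic polynomial is
  det(x·I − A) = x^3 + 12*x^2 + 48*x + 64 = (x + 4)^3

Eigenvalues and multiplicities (the geometric multiplicity of λ is n − rank(A − λI), which equals the number of Jordan blocks for λ):
  λ = -4: algebraic multiplicity = 3, geometric multiplicity = 1

Determining the block sizes for each eigenvalue:
  λ = -4: one block (gm = 1), so the single block has size am = 3 → block sizes [3]

Assembling the blocks gives a Jordan form
J =
  [-4,  1,  0]
  [ 0, -4,  1]
  [ 0,  0, -4]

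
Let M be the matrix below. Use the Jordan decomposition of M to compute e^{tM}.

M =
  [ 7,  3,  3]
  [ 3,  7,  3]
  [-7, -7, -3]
e^{tM} =
  [4*exp(4*t) - 3*exp(3*t), 3*exp(4*t) - 3*exp(3*t), 3*exp(4*t) - 3*exp(3*t)]
  [3*exp(4*t) - 3*exp(3*t), 4*exp(4*t) - 3*exp(3*t), 3*exp(4*t) - 3*exp(3*t)]
  [-7*exp(4*t) + 7*exp(3*t), -7*exp(4*t) + 7*exp(3*t), -6*exp(4*t) + 7*exp(3*t)]

Strategy: write M = P · J · P⁻¹ where J is a Jordan canonical form, so e^{tM} = P · e^{tJ} · P⁻¹, and e^{tJ} can be computed block-by-block.

M has Jordan form
J =
  [3, 0, 0]
  [0, 4, 0]
  [0, 0, 4]
(up to reordering of blocks).

Per-block formulas:
  For a 1×1 block at λ = 4: exp(t · [4]) = [e^(4t)].
  For a 1×1 block at λ = 3: exp(t · [3]) = [e^(3t)].

After assembling e^{tJ} and conjugating by P, we get:

e^{tM} =
  [4*exp(4*t) - 3*exp(3*t), 3*exp(4*t) - 3*exp(3*t), 3*exp(4*t) - 3*exp(3*t)]
  [3*exp(4*t) - 3*exp(3*t), 4*exp(4*t) - 3*exp(3*t), 3*exp(4*t) - 3*exp(3*t)]
  [-7*exp(4*t) + 7*exp(3*t), -7*exp(4*t) + 7*exp(3*t), -6*exp(4*t) + 7*exp(3*t)]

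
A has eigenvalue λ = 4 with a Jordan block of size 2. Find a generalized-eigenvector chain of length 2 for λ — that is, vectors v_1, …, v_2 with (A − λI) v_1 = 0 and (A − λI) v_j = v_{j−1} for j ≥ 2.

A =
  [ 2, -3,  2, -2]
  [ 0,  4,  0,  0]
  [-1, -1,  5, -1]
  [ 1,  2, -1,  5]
A Jordan chain for λ = 4 of length 2:
v_1 = (-2, 0, -1, 1)ᵀ
v_2 = (1, 0, 0, 0)ᵀ

Let N = A − (4)·I. We want v_2 with N^2 v_2 = 0 but N^1 v_2 ≠ 0; then v_{j-1} := N · v_j for j = 2, …, 2.

Pick v_2 = (1, 0, 0, 0)ᵀ.
Then v_1 = N · v_2 = (-2, 0, -1, 1)ᵀ.

Sanity check: (A − (4)·I) v_1 = (0, 0, 0, 0)ᵀ = 0. ✓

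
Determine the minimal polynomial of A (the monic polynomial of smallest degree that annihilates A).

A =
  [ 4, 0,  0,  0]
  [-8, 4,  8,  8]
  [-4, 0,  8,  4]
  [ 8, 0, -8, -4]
x^2 - 4*x

The characteristic polynomial is χ_A(x) = x*(x - 4)^3, so the eigenvalues are known. The minimal polynomial is
  m_A(x) = Π_λ (x − λ)^{k_λ}
where k_λ is the size of the *largest* Jordan block for λ (equivalently, the smallest k with (A − λI)^k v = 0 for every generalised eigenvector v of λ).

  λ = 0: largest Jordan block has size 1, contributing (x − 0)
  λ = 4: largest Jordan block has size 1, contributing (x − 4)

So m_A(x) = x*(x - 4) = x^2 - 4*x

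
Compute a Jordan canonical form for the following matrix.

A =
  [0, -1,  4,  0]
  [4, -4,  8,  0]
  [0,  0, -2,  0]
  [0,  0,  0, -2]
J_2(-2) ⊕ J_1(-2) ⊕ J_1(-2)

The characteristic polynomial is
  det(x·I − A) = x^4 + 8*x^3 + 24*x^2 + 32*x + 16 = (x + 2)^4

Eigenvalues and multiplicities (the geometric multiplicity of λ is n − rank(A − λI), which equals the number of Jordan blocks for λ):
  λ = -2: algebraic multiplicity = 4, geometric multiplicity = 3

Determining the block sizes for each eigenvalue:
  λ = -2: 3 blocks summing to 4 forces exactly one block of size 2 and the rest size 1 → block sizes [2, 1, 1]

Assembling the blocks gives a Jordan form
J =
  [-2,  1,  0,  0]
  [ 0, -2,  0,  0]
  [ 0,  0, -2,  0]
  [ 0,  0,  0, -2]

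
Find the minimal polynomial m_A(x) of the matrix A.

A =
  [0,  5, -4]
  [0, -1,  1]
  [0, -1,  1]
x^3

The characteristic polynomial is χ_A(x) = x^3, so the eigenvalues are known. The minimal polynomial is
  m_A(x) = Π_λ (x − λ)^{k_λ}
where k_λ is the size of the *largest* Jordan block for λ (equivalently, the smallest k with (A − λI)^k v = 0 for every generalised eigenvector v of λ).

  λ = 0: largest Jordan block has size 3, contributing (x − 0)^3

So m_A(x) = x^3 = x^3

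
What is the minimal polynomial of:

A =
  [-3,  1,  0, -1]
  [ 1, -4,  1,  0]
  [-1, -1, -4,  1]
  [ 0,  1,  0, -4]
x^4 + 15*x^3 + 84*x^2 + 208*x + 192

The characteristic polynomial is χ_A(x) = (x + 3)*(x + 4)^3, so the eigenvalues are known. The minimal polynomial is
  m_A(x) = Π_λ (x − λ)^{k_λ}
where k_λ is the size of the *largest* Jordan block for λ (equivalently, the smallest k with (A − λI)^k v = 0 for every generalised eigenvector v of λ).

  λ = -4: largest Jordan block has size 3, contributing (x + 4)^3
  λ = -3: largest Jordan block has size 1, contributing (x + 3)

So m_A(x) = (x + 3)*(x + 4)^3 = x^4 + 15*x^3 + 84*x^2 + 208*x + 192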